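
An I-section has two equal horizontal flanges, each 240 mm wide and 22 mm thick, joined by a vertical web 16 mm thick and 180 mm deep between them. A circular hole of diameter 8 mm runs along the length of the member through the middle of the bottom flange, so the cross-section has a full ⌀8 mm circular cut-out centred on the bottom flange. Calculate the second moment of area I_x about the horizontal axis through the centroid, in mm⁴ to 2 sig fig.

I_x ≈ 1.2 × 10⁸ mm⁴

Split into non-overlapping primitives; take the origin at the lower-left of the bounding box.
Bottom flange: 240 × 22, A = 5 280 mm², y = 11 mm, Ī = 212 960 mm⁴.
Web: 16 × 180, A = 2 880 mm², y = 112 mm, Ī = 7 776 000 mm⁴.
Top flange: 240 × 22, A = 5 280 mm², y = 213 mm, Ī = 212 960 mm⁴.
Hole (subtracted): ⌀8, A = 50.27 mm², y = 11 mm, Ī = 201.1 mm⁴.
Centroid: ȳ = ΣA·y / ΣA = 112.4 mm.
Transfer each piece to the horizontal axis through the centroid using Ī + A·d² with d = y − 112.4:
  bottom flange: d = -101.4 mm → contributes +54 479 393 mm⁴
  web: d = -0.3792 mm → contributes +7 776 414 mm⁴
  top flange: d = 100.6 mm → contributes +53 670 605 mm⁴
  hole: d = -101.4 mm → contributes −516 816 mm⁴
Total I = 115 409 596 mm⁴.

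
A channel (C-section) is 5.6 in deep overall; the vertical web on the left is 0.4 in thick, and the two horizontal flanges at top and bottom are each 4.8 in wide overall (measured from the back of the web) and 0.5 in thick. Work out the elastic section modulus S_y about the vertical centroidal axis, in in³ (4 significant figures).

S_y ≈ 5.209 in³

Break the section into simple shapes (no overlaps), measuring from the bottom-left corner of the bounding box.
Web: 0.4 × 5.6, A = 2.24 in², x = 0.2 in, Ī = 0.0298667 in⁴.
Top flange (beyond web): 4.4 × 0.5, A = 2.2 in², x = 2.6 in, Ī = 3.54933 in⁴.
Bottom flange (beyond web): 4.4 × 0.5, A = 2.2 in², x = 2.6 in, Ī = 3.54933 in⁴.
Centroid: x̄ = ΣA·x / ΣA = 1.79036 in.
Transfer each piece to the vertical centroidal axis using Ī + A·d² with d = x − 1.79036:
  web: d = -1.59036 in → contributes +5.69539 in⁴
  top flange (beyond web): d = 0.809639 in → contributes +4.99147 in⁴
  bottom flange (beyond web): d = 0.809639 in → contributes +4.99147 in⁴
Total I = 15.6783 in⁴.
Extreme fibre distance c = 3.00964 in; S = I/c = 5.20937 in³.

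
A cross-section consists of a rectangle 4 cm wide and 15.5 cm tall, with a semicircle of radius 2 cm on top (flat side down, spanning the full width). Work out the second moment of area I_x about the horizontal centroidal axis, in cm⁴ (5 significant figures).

Split into non-overlapping primitives; take the origin at the lower-left of the bounding box.
Rectangular body: 4 × 15.5, A = 62 cm², y = 7.75 cm, Ī = 1241.292 cm⁴.
Semicircular cap: semicircle r = 2, A = 6.283185 cm², y = 16.34883 cm, Ī = 1.756111 cm⁴.
Centroid: ȳ = ΣA·y / ΣA = 8.541235 cm.
Transfer each piece to the horizontal centroidal axis using Ī + A·d² with d = y − 8.541235:
  rectangular body: d = -0.7912346 cm → contributes +1280.107 cm⁴
  semicircular cap: d = 7.807592 cm → contributes +384.7696 cm⁴
Total I = 1664.876 cm⁴.

I_x ≈ 1664.9 cm⁴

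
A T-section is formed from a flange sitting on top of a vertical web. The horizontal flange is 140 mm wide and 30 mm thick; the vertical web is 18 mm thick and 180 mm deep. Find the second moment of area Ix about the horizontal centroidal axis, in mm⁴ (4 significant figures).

Treat the section as a set of non-overlapping primitives; coordinates are from the bounding-box lower-left.
Flange: 140 × 30, A = 4 200 mm², y = 195 mm, Ī = 315 000 mm⁴.
Web: 18 × 180, A = 3 240 mm², y = 90 mm, Ī = 8 748 000 mm⁴.
Centroid: ȳ = ΣA·y / ΣA = 149.274 mm.
Transfer each piece to the horizontal centroidal axis using Ī + A·d² with d = y − 149.274:
  flange: d = 45.7258 mm → contributes +9 096 567 mm⁴
  web: d = -59.2742 mm → contributes +20 131 513 mm⁴
Total I = 29 228 081 mm⁴.

Ix ≈ 2.923 × 10⁷ mm⁴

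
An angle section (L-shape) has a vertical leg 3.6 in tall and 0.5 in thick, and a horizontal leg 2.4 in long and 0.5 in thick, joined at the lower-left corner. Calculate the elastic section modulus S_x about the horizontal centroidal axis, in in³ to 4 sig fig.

Treat the section as a set of non-overlapping primitives; coordinates are from the bounding-box lower-left.
Vertical leg: 0.5 × 3.6, A = 1.8 in², y = 1.8 in, Ī = 1.944 in⁴.
Horizontal leg (remainder): 1.9 × 0.5, A = 0.95 in², y = 0.25 in, Ī = 0.0197917 in⁴.
Centroid: ȳ = ΣA·y / ΣA = 1.26455 in.
Transfer each piece to the horizontal centroidal axis using Ī + A·d² with d = y − 1.26455:
  vertical leg: d = 0.535455 in → contributes +2.46008 in⁴
  horizontal leg (remainder): d = -1.01455 in → contributes +0.997629 in⁴
Total I = 3.45771 in⁴.
Extreme fibre distance c = 2.33545 in; S = I/c = 1.48053 in³.

S_x ≈ 1.481 in³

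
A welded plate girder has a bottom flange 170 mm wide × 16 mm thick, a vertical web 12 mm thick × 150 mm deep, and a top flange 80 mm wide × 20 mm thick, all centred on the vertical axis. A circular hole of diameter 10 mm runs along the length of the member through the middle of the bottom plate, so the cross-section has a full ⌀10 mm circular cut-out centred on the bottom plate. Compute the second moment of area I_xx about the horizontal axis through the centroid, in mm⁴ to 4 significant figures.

I_xx ≈ 3.210 × 10⁷ mm⁴

Treat the section as a set of non-overlapping primitives; coordinates are from the bounding-box lower-left.
Bottom plate: 170 × 16, A = 2 720 mm², y = 8 mm, Ī = 58026.7 mm⁴.
Web plate: 12 × 150, A = 1 800 mm², y = 91 mm, Ī = 3 375 000 mm⁴.
Top plate: 80 × 20, A = 1 600 mm², y = 176 mm, Ī = 53333.3 mm⁴.
Hole (subtracted): ⌀10, A = 78.5398 mm², y = 8 mm, Ī = 490.874 mm⁴.
Centroid: ȳ = ΣA·y / ΣA = 77.2217 mm.
Transfer each piece to the horizontal axis through the centroid using Ī + A·d² with d = y − 77.2217:
  bottom plate: d = -69.2217 mm → contributes +13 091 289 mm⁴
  web plate: d = 13.7783 mm → contributes +3 716 716 mm⁴
  top plate: d = 98.7783 mm → contributes +15 664 785 mm⁴
  hole: d = -69.2217 mm → contributes −376 825 mm⁴
Total I = 32 095 964 mm⁴.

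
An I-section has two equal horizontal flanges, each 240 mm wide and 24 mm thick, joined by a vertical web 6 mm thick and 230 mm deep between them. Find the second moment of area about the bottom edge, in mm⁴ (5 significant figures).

Break the section into simple shapes (no overlaps), measuring from the bottom-left corner of the bounding box.
Bottom flange: 240 × 24, A = 5 760 mm², y = 12 mm, Ī = 276 480 mm⁴.
Web: 6 × 230, A = 1 380 mm², y = 139 mm, Ī = 6 083 500 mm⁴.
Top flange: 240 × 24, A = 5 760 mm², y = 266 mm, Ī = 276 480 mm⁴.
Transfer each piece to the bottom edge using Ī + A·d² with d = y − 0:
  bottom flange: d = 12 mm → contributes +1 105 920 mm⁴
  web: d = 139 mm → contributes +32 746 480 mm⁴
  top flange: d = 266 mm → contributes +407 831 040 mm⁴
Total I = 441 683 440 mm⁴.

I_base ≈ 4.4168 × 10⁸ mm⁴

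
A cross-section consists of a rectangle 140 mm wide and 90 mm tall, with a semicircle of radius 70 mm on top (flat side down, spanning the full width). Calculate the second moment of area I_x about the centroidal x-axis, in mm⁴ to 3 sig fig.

I_x ≈ 3.78 × 10⁷ mm⁴

Break the section into simple shapes (no overlaps), measuring from the bottom-left corner of the bounding box.
Rectangular body: 140 × 90, A = 12 600 mm², y = 45 mm, Ī = 8 505 000 mm⁴.
Semicircular cap: semicircle r = 70, A = 7696.9 mm², y = 119.71 mm, Ī = 2 635 265 mm⁴.
Centroid: ȳ = ΣA·y / ΣA = 73.331 mm.
Transfer each piece to the centroidal x-axis using Ī + A·d² with d = y − 73.331:
  rectangular body: d = -28.331 mm → contributes +18 618 184 mm⁴
  semicircular cap: d = 46.378 mm → contributes +19 190 772 mm⁴
Total I = 37 808 955 mm⁴.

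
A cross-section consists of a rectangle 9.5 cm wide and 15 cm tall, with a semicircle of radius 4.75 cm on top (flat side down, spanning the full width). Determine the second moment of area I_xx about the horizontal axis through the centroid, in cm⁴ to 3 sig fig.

Break the section into simple shapes (no overlaps), measuring from the bottom-left corner of the bounding box.
Rectangular body: 9.5 × 15, A = 142.5 cm², y = 7.5 cm, Ī = 2671.9 cm⁴.
Semicircular cap: semicircle r = 4.75, A = 35.441 cm², y = 17.016 cm, Ī = 55.874 cm⁴.
Centroid: ȳ = ΣA·y / ΣA = 9.3953 cm.
Transfer each piece to the horizontal axis through the centroid using Ī + A·d² with d = y − 9.3953:
  rectangular body: d = -1.8953 cm → contributes +3183.8 cm⁴
  semicircular cap: d = 7.6206 cm → contributes +2114.1 cm⁴
Total I = 5297.9 cm⁴.

I_xx ≈ 5300 cm⁴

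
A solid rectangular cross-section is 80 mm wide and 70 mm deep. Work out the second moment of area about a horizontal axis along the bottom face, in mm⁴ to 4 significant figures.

I_base ≈ 9.147 × 10⁶ mm⁴

The section: 80 × 70, A = 5 600 mm², y = 35 mm, Ī = 2 286 667 mm⁴.
Transfer it to the base of the section using Ī + A·d² with d = y − 0:
  the section: d = 35 mm → contributes +9 146 667 mm⁴
Total I = 9 146 667 mm⁴.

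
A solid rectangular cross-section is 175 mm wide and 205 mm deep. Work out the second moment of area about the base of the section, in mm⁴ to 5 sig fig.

The section: 175 × 205, A = 35 875 mm², y = 102.5 mm, Ī = 125 637 240 mm⁴.
Transfer it to a horizontal axis along the bottom face using Ī + A·d² with d = y − 0:
  the section: d = 102.5 mm → contributes +502 548 958 mm⁴
Total I = 502 548 958 mm⁴.

I_base ≈ 5.0255 × 10⁸ mm⁴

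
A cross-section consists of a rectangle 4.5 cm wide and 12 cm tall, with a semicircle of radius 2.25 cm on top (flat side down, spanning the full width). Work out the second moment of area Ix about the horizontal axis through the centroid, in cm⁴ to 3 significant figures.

Treat the section as a set of non-overlapping primitives; coordinates are from the bounding-box lower-left.
Rectangular body: 4.5 × 12, A = 54 cm², y = 6 cm, Ī = 648 cm⁴.
Semicircular cap: semicircle r = 2.25, A = 7.9522 cm², y = 12.955 cm, Ī = 2.813 cm⁴.
Centroid: ȳ = ΣA·y / ΣA = 6.8927 cm.
Transfer each piece to the horizontal axis through the centroid using Ī + A·d² with d = y − 6.8927:
  rectangular body: d = -0.89273 cm → contributes +691.04 cm⁴
  semicircular cap: d = 6.0622 cm → contributes +295.06 cm⁴
Total I = 986.09 cm⁴.

Ix ≈ 986 cm⁴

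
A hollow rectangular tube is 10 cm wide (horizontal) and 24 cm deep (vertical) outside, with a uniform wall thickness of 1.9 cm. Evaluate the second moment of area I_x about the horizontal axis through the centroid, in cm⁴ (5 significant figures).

I_x ≈ 7261.4 cm⁴

Break the section into simple shapes (no overlaps), measuring from the bottom-left corner of the bounding box.
Outer rectangle: 10 × 24, A = 240 cm², y = 12 cm, Ī = 11 520 cm⁴.
Inner void (subtracted): 6.2 × 20.2, A = 125.24 cm², y = 12 cm, Ī = 4258.577 cm⁴.
By symmetry the centroid is at mid-height, ȳ = 12 cm.
All pieces are centred on the horizontal axis through the centroid, so I = ΣĪ (holes subtracted) = 7261.423 cm⁴.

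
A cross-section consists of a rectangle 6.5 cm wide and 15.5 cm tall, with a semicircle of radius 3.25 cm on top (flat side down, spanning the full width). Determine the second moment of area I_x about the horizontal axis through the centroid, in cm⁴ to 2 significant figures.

Break the section into simple shapes (no overlaps), measuring from the bottom-left corner of the bounding box.
Rectangular body: 6.5 × 15.5, A = 100.8 cm², y = 7.75 cm, Ī = 2 017 cm⁴.
Semicircular cap: semicircle r = 3.25, A = 16.59 cm², y = 16.88 cm, Ī = 12.25 cm⁴.
Centroid: ȳ = ΣA·y / ΣA = 9.041 cm.
Transfer each piece to the horizontal axis through the centroid using Ī + A·d² with d = y − 9.041:
  rectangular body: d = -1.291 cm → contributes +2 185 cm⁴
  semicircular cap: d = 7.838 cm → contributes +1 032 cm⁴
Total I = 3 217 cm⁴.

I_x ≈ 3200 cm⁴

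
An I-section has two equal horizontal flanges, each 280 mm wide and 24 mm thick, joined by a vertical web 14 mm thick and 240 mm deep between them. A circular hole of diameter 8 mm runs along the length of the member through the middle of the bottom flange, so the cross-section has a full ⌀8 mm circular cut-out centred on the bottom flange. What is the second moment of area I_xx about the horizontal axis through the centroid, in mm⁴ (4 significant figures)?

Decompose the section into non-overlapping parts with the origin at the bottom-left of its bounding rectangle.
Bottom flange: 280 × 24, A = 6 720 mm², y = 12 mm, Ī = 322 560 mm⁴.
Web: 14 × 240, A = 3 360 mm², y = 144 mm, Ī = 16 128 000 mm⁴.
Top flange: 280 × 24, A = 6 720 mm², y = 276 mm, Ī = 322 560 mm⁴.
Hole (subtracted): ⌀8, A = 50.2655 mm², y = 12 mm, Ī = 201.062 mm⁴.
Centroid: ȳ = ΣA·y / ΣA = 144.396 mm.
Transfer each piece to the horizontal axis through the centroid using Ī + A·d² with d = y − 144.396:
  bottom flange: d = -132.396 mm → contributes +118 115 658 mm⁴
  web: d = -0.396128 mm → contributes +16 128 527 mm⁴
  top flange: d = 131.604 mm → contributes +116 710 131 mm⁴
  hole: d = -132.396 mm → contributes −881 291 mm⁴
Total I = 250 073 025 mm⁴.

I_xx ≈ 2.501 × 10⁸ mm⁴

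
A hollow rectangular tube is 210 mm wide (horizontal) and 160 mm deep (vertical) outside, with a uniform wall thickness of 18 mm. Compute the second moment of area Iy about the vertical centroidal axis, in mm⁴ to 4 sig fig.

Treat the section as a set of non-overlapping primitives; coordinates are from the bounding-box lower-left.
Outer rectangle: 210 × 160, A = 33 600 mm², x = 105 mm, Ī = 123 480 000 mm⁴.
Inner void (subtracted): 174 × 124, A = 21 576 mm², x = 105 mm, Ī = 54 436 248 mm⁴.
By symmetry the centroid is at mid-width, x̄ = 105 mm.
All pieces are centred on the vertical centroidal axis, so I = ΣĪ (holes subtracted) = 69 043 752 mm⁴.

Iy ≈ 6.904 × 10⁷ mm⁴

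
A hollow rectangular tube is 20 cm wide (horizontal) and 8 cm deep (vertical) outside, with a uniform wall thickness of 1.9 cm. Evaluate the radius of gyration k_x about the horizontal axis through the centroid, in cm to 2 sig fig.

k_x ≈ 2.9 cm

Break the section into simple shapes (no overlaps), measuring from the bottom-left corner of the bounding box.
Outer rectangle: 20 × 8, A = 160 cm², y = 4 cm, Ī = 853.3 cm⁴.
Inner void (subtracted): 16.2 × 4.2, A = 68.04 cm², y = 4 cm, Ī = 100 cm⁴.
By symmetry the centroid is at mid-height, ȳ = 4 cm.
All pieces are centred on the horizontal axis through the centroid, so I = ΣĪ (holes subtracted) = 753.3 cm⁴.
Radius of gyration: k = √(I/A) = √(753.3 / 91.96) = 2.862 cm.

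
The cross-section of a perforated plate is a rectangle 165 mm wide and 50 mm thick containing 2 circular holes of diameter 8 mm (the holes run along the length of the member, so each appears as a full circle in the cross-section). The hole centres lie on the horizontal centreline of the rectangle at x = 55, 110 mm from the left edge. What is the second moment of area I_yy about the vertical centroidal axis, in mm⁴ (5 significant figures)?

I_yy ≈ 1.8641 × 10⁷ mm⁴

Treat the section as a set of non-overlapping primitives; coordinates are from the bounding-box lower-left.
Plate: 165 × 50, A = 8 250 mm², x = 82.5 mm, Ī = 18 717 188 mm⁴.
Hole 1 (subtracted): ⌀8, A = 50.26548 mm², x = 55 mm, Ī = 201.0619 mm⁴.
Hole 2 (subtracted): ⌀8, A = 50.26548 mm², x = 110 mm, Ī = 201.0619 mm⁴.
By symmetry the centroid is at mid-width, x̄ = 82.5 mm.
Transfer each piece to the vertical centroidal axis using Ī + A·d² with d = x − 82.5:
  plate: d = 0 mm → contributes +18 717 188 mm⁴
  hole 1: d = -27.5 mm → contributes −38214.33 mm⁴
  hole 2: d = 27.5 mm → contributes −38214.33 mm⁴
Total I = 18 640 759 mm⁴.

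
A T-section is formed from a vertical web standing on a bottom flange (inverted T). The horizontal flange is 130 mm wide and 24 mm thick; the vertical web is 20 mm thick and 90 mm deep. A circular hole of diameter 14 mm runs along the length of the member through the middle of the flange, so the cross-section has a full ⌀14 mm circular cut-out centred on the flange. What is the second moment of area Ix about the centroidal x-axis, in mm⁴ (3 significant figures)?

Treat the section as a set of non-overlapping primitives; coordinates are from the bounding-box lower-left.
Flange: 130 × 24, A = 3 120 mm², y = 12 mm, Ī = 149 760 mm⁴.
Web: 20 × 90, A = 1 800 mm², y = 69 mm, Ī = 1 215 000 mm⁴.
Hole (subtracted): ⌀14, A = 153.94 mm², y = 12 mm, Ī = 1885.7 mm⁴.
Centroid: ȳ = ΣA·y / ΣA = 33.527 mm.
Transfer each piece to the centroidal x-axis using Ī + A·d² with d = y − 33.527:
  flange: d = -21.527 mm → contributes +1 595 632 mm⁴
  web: d = 35.473 mm → contributes +3 479 974 mm⁴
  hole: d = -21.527 mm → contributes −73 224 mm⁴
Total I = 5 002 383 mm⁴.

Ix ≈ 5.00 × 10⁶ mm⁴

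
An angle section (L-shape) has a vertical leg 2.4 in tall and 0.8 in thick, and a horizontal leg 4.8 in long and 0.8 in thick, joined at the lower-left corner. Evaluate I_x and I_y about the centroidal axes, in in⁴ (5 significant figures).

Treat the section as a set of non-overlapping primitives; coordinates are from the bounding-box lower-left.
Vertical leg: 0.8 × 2.4, A = 1.92 in², y = 1.2 in, Ī = 0.9216 in⁴.
Horizontal leg (remainder): 4 × 0.8, A = 3.2 in², y = 0.4 in, Ī = 0.1706667 in⁴.
Centroid: ȳ = ΣA·y / ΣA = 0.7 in.
Transfer each piece to the centroidal x-axis using Ī + A·d² with d = y − 0.7:
  vertical leg: d = 0.5 in → contributes +1.4016 in⁴
  horizontal leg (remainder): d = -0.3 in → contributes +0.4586667 in⁴
Total I = 1.860267 in⁴.
For the y-axis: x̄ = 1.9 in.
Repeating about the centroidal y-axis gives I_y = 11.28107 in⁴.

I_x ≈ 1.8603 in⁴, I_y ≈ 11.281 in⁴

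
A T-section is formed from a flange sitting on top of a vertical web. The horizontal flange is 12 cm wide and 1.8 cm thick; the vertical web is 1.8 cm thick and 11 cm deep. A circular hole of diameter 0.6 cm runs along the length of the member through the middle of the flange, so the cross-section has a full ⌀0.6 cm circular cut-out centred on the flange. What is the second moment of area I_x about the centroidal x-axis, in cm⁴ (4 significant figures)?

I_x ≈ 625.9 cm⁴

Decompose the section into non-overlapping parts with the origin at the bottom-left of its bounding rectangle.
Flange: 12 × 1.8, A = 21.6 cm², y = 11.9 cm, Ī = 5.832 cm⁴.
Web: 1.8 × 11, A = 19.8 cm², y = 5.5 cm, Ī = 199.65 cm⁴.
Hole (subtracted): ⌀0.6, A = 0.282743 cm², y = 11.9 cm, Ī = 0.00636173 cm⁴.
Centroid: ȳ = ΣA·y / ΣA = 8.81808 cm.
Transfer each piece to the centroidal x-axis using Ī + A·d² with d = y − 8.81808:
  flange: d = 3.08192 cm → contributes +210.993 cm⁴
  web: d = -3.31808 cm → contributes +417.641 cm⁴
  hole: d = 3.08192 cm → contributes −2.69192 cm⁴
Total I = 625.943 cm⁴.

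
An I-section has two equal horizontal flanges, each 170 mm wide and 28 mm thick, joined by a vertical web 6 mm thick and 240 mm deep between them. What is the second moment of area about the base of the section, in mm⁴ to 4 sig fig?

Split into non-overlapping primitives; take the origin at the lower-left of the bounding box.
Bottom flange: 170 × 28, A = 4 760 mm², y = 14 mm, Ī = 310 987 mm⁴.
Web: 6 × 240, A = 1 440 mm², y = 148 mm, Ī = 6 912 000 mm⁴.
Top flange: 170 × 28, A = 4 760 mm², y = 282 mm, Ī = 310 987 mm⁴.
Transfer each piece to the base of the section using Ī + A·d² with d = y − 0:
  bottom flange: d = 14 mm → contributes +1 243 947 mm⁴
  web: d = 148 mm → contributes +38 453 760 mm⁴
  top flange: d = 282 mm → contributes +378 845 227 mm⁴
Total I = 418 542 933 mm⁴.

I_base ≈ 4.185 × 10⁸ mm⁴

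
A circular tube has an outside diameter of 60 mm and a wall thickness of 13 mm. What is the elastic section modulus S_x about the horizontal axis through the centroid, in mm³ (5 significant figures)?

S_x ≈ 1.9019 × 10⁴ mm³

Treat the section as a set of non-overlapping primitives; coordinates are from the bounding-box lower-left.
Outer circle: ⌀60, A = 2827.433 mm², y = 30 mm, Ī = 636172.5 mm⁴.
Bore (subtracted): ⌀34, A = 907.9203 mm², y = 30 mm, Ī = 65597.24 mm⁴.
By symmetry the centroid is at mid-height, ȳ = 30 mm.
All pieces are centred on the horizontal axis through the centroid, so I = ΣĪ (holes subtracted) = 570575.3 mm⁴.
Extreme fibre distance c = 30 mm; S = I/c = 19019.18 mm³.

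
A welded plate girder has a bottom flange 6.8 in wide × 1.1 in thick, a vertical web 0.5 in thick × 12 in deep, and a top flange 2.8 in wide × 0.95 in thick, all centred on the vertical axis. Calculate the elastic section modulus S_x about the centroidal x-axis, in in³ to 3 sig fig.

Break the section into simple shapes (no overlaps), measuring from the bottom-left corner of the bounding box.
Bottom plate: 6.8 × 1.1, A = 7.48 in², y = 0.55 in, Ī = 0.75423 in⁴.
Web plate: 0.5 × 12, A = 6 in², y = 7.1 in, Ī = 72 in⁴.
Top plate: 2.8 × 0.95, A = 2.66 in², y = 13.575 in, Ī = 0.20005 in⁴.
Centroid: ȳ = ΣA·y / ΣA = 5.1316 in.
Transfer each piece to the centroidal x-axis using Ī + A·d² with d = y − 5.1316:
  bottom plate: d = -4.5816 in → contributes +157.77 in⁴
  web plate: d = 1.9684 in → contributes +95.248 in⁴
  top plate: d = 8.4434 in → contributes +189.84 in⁴
Total I = 442.85 in⁴.
Extreme fibre distance c = 8.9184 in; S = I/c = 49.655 in³.

S_x ≈ 49.7 in³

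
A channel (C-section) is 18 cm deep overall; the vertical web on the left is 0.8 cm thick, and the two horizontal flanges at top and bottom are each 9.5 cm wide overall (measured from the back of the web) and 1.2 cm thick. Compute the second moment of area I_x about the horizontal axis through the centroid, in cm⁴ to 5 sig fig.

Decompose the section into non-overlapping parts with the origin at the bottom-left of its bounding rectangle.
Web: 0.8 × 18, A = 14.4 cm², y = 9 cm, Ī = 388.8 cm⁴.
Top flange (beyond web): 8.7 × 1.2, A = 10.44 cm², y = 17.4 cm, Ī = 1.2528 cm⁴.
Bottom flange (beyond web): 8.7 × 1.2, A = 10.44 cm², y = 0.6 cm, Ī = 1.2528 cm⁴.
By symmetry the centroid is at mid-height, ȳ = 9 cm.
Transfer each piece to the horizontal axis through the centroid using Ī + A·d² with d = y − 9:
  web: d = 0 cm → contributes +388.8 cm⁴
  top flange (beyond web): d = 8.4 cm → contributes +737.8992 cm⁴
  bottom flange (beyond web): d = -8.4 cm → contributes +737.8992 cm⁴
Total I = 1864.598 cm⁴.

I_x ≈ 1864.6 cm⁴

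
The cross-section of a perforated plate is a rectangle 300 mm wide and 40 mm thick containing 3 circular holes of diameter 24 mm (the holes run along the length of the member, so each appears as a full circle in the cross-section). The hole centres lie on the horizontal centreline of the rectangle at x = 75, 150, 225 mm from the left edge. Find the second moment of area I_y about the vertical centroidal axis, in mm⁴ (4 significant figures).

Break the section into simple shapes (no overlaps), measuring from the bottom-left corner of the bounding box.
Plate: 300 × 40, A = 12 000 mm², x = 150 mm, Ī = 90 000 000 mm⁴.
Hole 1 (subtracted): ⌀24, A = 452.389 mm², x = 75 mm, Ī = 16 286 mm⁴.
Hole 2 (subtracted): ⌀24, A = 452.389 mm², x = 150 mm, Ī = 16 286 mm⁴.
Hole 3 (subtracted): ⌀24, A = 452.389 mm², x = 225 mm, Ī = 16 286 mm⁴.
By symmetry the centroid is at mid-width, x̄ = 150 mm.
Transfer each piece to the vertical centroidal axis using Ī + A·d² with d = x − 150:
  plate: d = 0 mm → contributes +90 000 000 mm⁴
  hole 1: d = -75 mm → contributes −2 560 976 mm⁴
  hole 2: d = 0 mm → contributes −16 286 mm⁴
  hole 3: d = 75 mm → contributes −2 560 976 mm⁴
Total I = 84 861 762 mm⁴.

I_y ≈ 8.486 × 10⁷ mm⁴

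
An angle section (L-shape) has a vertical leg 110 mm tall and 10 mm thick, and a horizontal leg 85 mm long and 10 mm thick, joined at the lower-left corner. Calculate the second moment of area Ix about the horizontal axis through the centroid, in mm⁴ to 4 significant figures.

Decompose the section into non-overlapping parts with the origin at the bottom-left of its bounding rectangle.
Vertical leg: 10 × 110, A = 1 100 mm², y = 55 mm, Ī = 1 109 167 mm⁴.
Horizontal leg (remainder): 75 × 10, A = 750 mm², y = 5 mm, Ī = 6 250 mm⁴.
Centroid: ȳ = ΣA·y / ΣA = 34.7297 mm.
Transfer each piece to the horizontal axis through the centroid using Ī + A·d² with d = y − 34.7297:
  vertical leg: d = 20.2703 mm → contributes +1 561 139 mm⁴
  horizontal leg (remainder): d = -29.7297 mm → contributes +669 143 mm⁴
Total I = 2 230 282 mm⁴.

Ix ≈ 2.230 × 10⁶ mm⁴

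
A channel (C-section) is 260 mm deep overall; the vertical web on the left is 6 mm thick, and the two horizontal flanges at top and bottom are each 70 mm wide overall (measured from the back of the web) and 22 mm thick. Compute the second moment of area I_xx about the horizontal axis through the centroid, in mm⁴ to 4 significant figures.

Decompose the section into non-overlapping parts with the origin at the bottom-left of its bounding rectangle.
Web: 6 × 260, A = 1 560 mm², y = 130 mm, Ī = 8 788 000 mm⁴.
Top flange (beyond web): 64 × 22, A = 1 408 mm², y = 249 mm, Ī = 56789.3 mm⁴.
Bottom flange (beyond web): 64 × 22, A = 1 408 mm², y = 11 mm, Ī = 56789.3 mm⁴.
By symmetry the centroid is at mid-height, ȳ = 130 mm.
Transfer each piece to the horizontal axis through the centroid using Ī + A·d² with d = y − 130:
  web: d = 0 mm → contributes +8 788 000 mm⁴
  top flange (beyond web): d = 119 mm → contributes +19 995 477 mm⁴
  bottom flange (beyond web): d = -119 mm → contributes +19 995 477 mm⁴
Total I = 48 778 955 mm⁴.

I_xx ≈ 4.878 × 10⁷ mm⁴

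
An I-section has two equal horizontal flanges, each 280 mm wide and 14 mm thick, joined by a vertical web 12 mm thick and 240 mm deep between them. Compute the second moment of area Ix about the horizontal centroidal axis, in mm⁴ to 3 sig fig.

Break the section into simple shapes (no overlaps), measuring from the bottom-left corner of the bounding box.
Bottom flange: 280 × 14, A = 3 920 mm², y = 7 mm, Ī = 64 027 mm⁴.
Web: 12 × 240, A = 2 880 mm², y = 134 mm, Ī = 13 824 000 mm⁴.
Top flange: 280 × 14, A = 3 920 mm², y = 261 mm, Ī = 64 027 mm⁴.
By symmetry the centroid is at mid-height, ȳ = 134 mm.
Transfer each piece to the horizontal centroidal axis using Ī + A·d² with d = y − 134:
  bottom flange: d = -127 mm → contributes +63 289 707 mm⁴
  web: d = 0 mm → contributes +13 824 000 mm⁴
  top flange: d = 127 mm → contributes +63 289 707 mm⁴
Total I = 140 403 413 mm⁴.

Ix ≈ 1.40 × 10⁸ mm⁴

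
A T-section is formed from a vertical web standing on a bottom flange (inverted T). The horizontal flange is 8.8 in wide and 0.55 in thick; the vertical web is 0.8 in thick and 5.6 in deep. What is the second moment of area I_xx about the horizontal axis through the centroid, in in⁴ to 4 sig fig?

Split into non-overlapping primitives; take the origin at the lower-left of the bounding box.
Flange: 8.8 × 0.55, A = 4.84 in², y = 0.275 in, Ī = 0.122008 in⁴.
Web: 0.8 × 5.6, A = 4.48 in², y = 3.35 in, Ī = 11.7077 in⁴.
Centroid: ȳ = ΣA·y / ΣA = 1.75311 in.
Transfer each piece to the horizontal axis through the centroid using Ī + A·d² with d = y − 1.75311:
  flange: d = -1.47811 in → contributes +10.6965 in⁴
  web: d = 1.59689 in → contributes +23.132 in⁴
Total I = 33.8285 in⁴.

I_xx ≈ 33.83 in⁴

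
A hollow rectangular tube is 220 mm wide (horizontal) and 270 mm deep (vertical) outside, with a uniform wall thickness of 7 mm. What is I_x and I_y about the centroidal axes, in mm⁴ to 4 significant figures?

I_x ≈ 7.285 × 10⁷ mm⁴, I_y ≈ 5.309 × 10⁷ mm⁴

Decompose the section into non-overlapping parts with the origin at the bottom-left of its bounding rectangle.
Outer rectangle: 220 × 270, A = 59 400 mm², y = 135 mm, Ī = 360 855 000 mm⁴.
Inner void (subtracted): 206 × 256, A = 52 736 mm², y = 135 mm, Ī = 288 008 875 mm⁴.
By symmetry the centroid is at mid-height, ȳ = 135 mm.
All pieces are centred on the centroidal x-axis, so I = ΣĪ (holes subtracted) = 72 846 125 mm⁴.
Repeating about the centroidal y-axis gives I_y = 53 087 925 mm⁴.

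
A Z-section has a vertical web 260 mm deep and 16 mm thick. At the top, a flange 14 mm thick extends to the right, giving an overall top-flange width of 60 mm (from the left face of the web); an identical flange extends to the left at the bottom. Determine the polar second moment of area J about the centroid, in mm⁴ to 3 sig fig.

Decompose the section into non-overlapping parts with the origin at the bottom-left of its bounding rectangle.
Web: 16 × 260, A = 4 160 mm², y = 130 mm, Ī = 23 434 667 mm⁴.
Top flange (beyond web): 44 × 14, A = 616 mm², y = 253 mm, Ī = 10 061 mm⁴.
Bottom flange (beyond web): 44 × 14, A = 616 mm², y = 7 mm, Ī = 10 061 mm⁴.
Centroid: ȳ = ΣA·y / ΣA = 130 mm.
Transfer each piece to the centroidal x-axis using Ī + A·d² with d = y − 130:
  web: d = 0 mm → contributes +23 434 667 mm⁴
  top flange (beyond web): d = 123 mm → contributes +9 329 525 mm⁴
  bottom flange (beyond web): d = -123 mm → contributes +9 329 525 mm⁴
Total I = 42 093 717 mm⁴.
For the y-axis: x̄ = 52 mm.
Repeating about the centroidal y-axis gives I_y = 1 396 309 mm⁴.
Polar second moment: J = I_x + I_y = 43 490 027 mm⁴.

J ≈ 4.35 × 10⁷ mm⁴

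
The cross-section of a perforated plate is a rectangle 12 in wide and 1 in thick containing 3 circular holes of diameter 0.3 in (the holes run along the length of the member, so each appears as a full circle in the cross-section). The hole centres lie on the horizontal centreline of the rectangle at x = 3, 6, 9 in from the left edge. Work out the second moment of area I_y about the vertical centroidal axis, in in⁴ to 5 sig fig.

Split into non-overlapping primitives; take the origin at the lower-left of the bounding box.
Plate: 12 × 1, A = 12 in², x = 6 in, Ī = 144 in⁴.
Hole 1 (subtracted): ⌀0.3, A = 0.07068583 in², x = 3 in, Ī = 0.0003976078 in⁴.
Hole 2 (subtracted): ⌀0.3, A = 0.07068583 in², x = 6 in, Ī = 0.0003976078 in⁴.
Hole 3 (subtracted): ⌀0.3, A = 0.07068583 in², x = 9 in, Ī = 0.0003976078 in⁴.
By symmetry the centroid is at mid-width, x̄ = 6 in.
Transfer each piece to the vertical centroidal axis using Ī + A·d² with d = x − 6:
  plate: d = 0 in → contributes +144 in⁴
  hole 1: d = -3 in → contributes −0.6365701 in⁴
  hole 2: d = 0 in → contributes −0.0003976078 in⁴
  hole 3: d = 3 in → contributes −0.6365701 in⁴
Total I = 142.7265 in⁴.

I_y ≈ 142.73 in⁴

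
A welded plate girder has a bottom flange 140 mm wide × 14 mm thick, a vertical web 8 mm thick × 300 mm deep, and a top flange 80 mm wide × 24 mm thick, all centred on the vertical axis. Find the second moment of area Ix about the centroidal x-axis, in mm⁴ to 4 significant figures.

Ix ≈ 1.168 × 10⁸ mm⁴

Decompose the section into non-overlapping parts with the origin at the bottom-left of its bounding rectangle.
Bottom plate: 140 × 14, A = 1 960 mm², y = 7 mm, Ī = 32013.3 mm⁴.
Web plate: 8 × 300, A = 2 400 mm², y = 164 mm, Ī = 18 000 000 mm⁴.
Top plate: 80 × 24, A = 1 920 mm², y = 326 mm, Ī = 92 160 mm⁴.
Centroid: ȳ = ΣA·y / ΣA = 164.529 mm.
Transfer each piece to the centroidal x-axis using Ī + A·d² with d = y − 164.529:
  bottom plate: d = -157.529 mm → contributes +48 669 961 mm⁴
  web plate: d = -0.528662 mm → contributes +18 000 671 mm⁴
  top plate: d = 161.471 mm → contributes +50 152 306 mm⁴
Total I = 116 822 938 mm⁴.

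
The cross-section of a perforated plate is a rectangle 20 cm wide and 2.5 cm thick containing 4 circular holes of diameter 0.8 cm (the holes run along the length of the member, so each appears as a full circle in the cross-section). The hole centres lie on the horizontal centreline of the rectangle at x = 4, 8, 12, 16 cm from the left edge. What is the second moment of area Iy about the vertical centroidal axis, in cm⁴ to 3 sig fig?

Split into non-overlapping primitives; take the origin at the lower-left of the bounding box.
Plate: 20 × 2.5, A = 50 cm², x = 10 cm, Ī = 1666.7 cm⁴.
Hole 1 (subtracted): ⌀0.8, A = 0.50265 cm², x = 4 cm, Ī = 0.020106 cm⁴.
Hole 2 (subtracted): ⌀0.8, A = 0.50265 cm², x = 8 cm, Ī = 0.020106 cm⁴.
Hole 3 (subtracted): ⌀0.8, A = 0.50265 cm², x = 12 cm, Ī = 0.020106 cm⁴.
Hole 4 (subtracted): ⌀0.8, A = 0.50265 cm², x = 16 cm, Ī = 0.020106 cm⁴.
By symmetry the centroid is at mid-width, x̄ = 10 cm.
Transfer each piece to the vertical centroidal axis using Ī + A·d² with d = x − 10:
  plate: d = 0 cm → contributes +1666.7 cm⁴
  hole 1: d = -6 cm → contributes −18.116 cm⁴
  hole 2: d = -2 cm → contributes −2.0307 cm⁴
  hole 3: d = 2 cm → contributes −2.0307 cm⁴
  hole 4: d = 6 cm → contributes −18.116 cm⁴
Total I = 1626.4 cm⁴.

Iy ≈ 1630 cm⁴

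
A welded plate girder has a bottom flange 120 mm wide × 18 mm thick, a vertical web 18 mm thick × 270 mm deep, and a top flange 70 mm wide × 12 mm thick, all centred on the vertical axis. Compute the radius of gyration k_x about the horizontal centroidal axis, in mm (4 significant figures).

Decompose the section into non-overlapping parts with the origin at the bottom-left of its bounding rectangle.
Bottom plate: 120 × 18, A = 2 160 mm², y = 9 mm, Ī = 58 320 mm⁴.
Web plate: 18 × 270, A = 4 860 mm², y = 153 mm, Ī = 29 524 500 mm⁴.
Top plate: 70 × 12, A = 840 mm², y = 294 mm, Ī = 10 080 mm⁴.
Centroid: ȳ = ΣA·y / ΣA = 128.496 mm.
Transfer each piece to the horizontal centroidal axis using Ī + A·d² with d = y − 128.496:
  bottom plate: d = -119.496 mm → contributes +30 901 690 mm⁴
  web plate: d = 24.5038 mm → contributes +32 442 624 mm⁴
  top plate: d = 165.504 mm → contributes +23 018 951 mm⁴
Total I = 86 363 265 mm⁴.
Radius of gyration: k = √(I/A) = √(86 363 265 / 7 860) = 104.822 mm.

k_x ≈ 104.8 mm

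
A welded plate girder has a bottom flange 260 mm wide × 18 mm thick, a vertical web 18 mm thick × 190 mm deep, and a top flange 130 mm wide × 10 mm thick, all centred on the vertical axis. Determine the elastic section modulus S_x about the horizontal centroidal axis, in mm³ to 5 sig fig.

Break the section into simple shapes (no overlaps), measuring from the bottom-left corner of the bounding box.
Bottom plate: 260 × 18, A = 4 680 mm², y = 9 mm, Ī = 126 360 mm⁴.
Web plate: 18 × 190, A = 3 420 mm², y = 113 mm, Ī = 10 288 500 mm⁴.
Top plate: 130 × 10, A = 1 300 mm², y = 213 mm, Ī = 10833.33 mm⁴.
Centroid: ȳ = ΣA·y / ΣA = 75.05106 mm.
Transfer each piece to the horizontal centroidal axis using Ī + A·d² with d = y − 75.05106:
  bottom plate: d = -66.05106 mm → contributes +20 543 997 mm⁴
  web plate: d = 37.94894 mm → contributes +15 213 716 mm⁴
  top plate: d = 137.9489 mm → contributes +24 749 715 mm⁴
Total I = 60 507 429 mm⁴.
Extreme fibre distance c = 142.9489 mm; S = I/c = 423 280 mm³.

S_x ≈ 4.2328 × 10⁵ mm³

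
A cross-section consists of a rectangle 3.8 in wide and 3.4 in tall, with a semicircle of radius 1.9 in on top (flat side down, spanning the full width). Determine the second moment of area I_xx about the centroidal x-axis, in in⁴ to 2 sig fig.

Split into non-overlapping primitives; take the origin at the lower-left of the bounding box.
Rectangular body: 3.8 × 3.4, A = 12.92 in², y = 1.7 in, Ī = 12.45 in⁴.
Semicircular cap: semicircle r = 1.9, A = 5.671 in², y = 4.206 in, Ī = 1.43 in⁴.
Centroid: ȳ = ΣA·y / ΣA = 2.465 in.
Transfer each piece to the centroidal x-axis using Ī + A·d² with d = y − 2.465:
  rectangular body: d = -0.7645 in → contributes +20 in⁴
  semicircular cap: d = 1.742 in → contributes +18.64 in⁴
Total I = 38.63 in⁴.

I_xx ≈ 39 in⁴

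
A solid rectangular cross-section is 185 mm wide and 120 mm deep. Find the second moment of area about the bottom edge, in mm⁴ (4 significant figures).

The section: 185 × 120, A = 22 200 mm², y = 60 mm, Ī = 26 640 000 mm⁴.
Transfer it to the base of the section using Ī + A·d² with d = y − 0:
  the section: d = 60 mm → contributes +106 560 000 mm⁴
Total I = 106 560 000 mm⁴.

I_base ≈ 1.066 × 10⁸ mm⁴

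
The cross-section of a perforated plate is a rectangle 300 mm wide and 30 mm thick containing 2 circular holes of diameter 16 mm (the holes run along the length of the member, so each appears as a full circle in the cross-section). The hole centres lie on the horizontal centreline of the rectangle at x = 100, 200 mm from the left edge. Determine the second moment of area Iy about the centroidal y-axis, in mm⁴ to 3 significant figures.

Treat the section as a set of non-overlapping primitives; coordinates are from the bounding-box lower-left.
Plate: 300 × 30, A = 9 000 mm², x = 150 mm, Ī = 67 500 000 mm⁴.
Hole 1 (subtracted): ⌀16, A = 201.06 mm², x = 100 mm, Ī = 3 217 mm⁴.
Hole 2 (subtracted): ⌀16, A = 201.06 mm², x = 200 mm, Ī = 3 217 mm⁴.
By symmetry the centroid is at mid-width, x̄ = 150 mm.
Transfer each piece to the centroidal y-axis using Ī + A·d² with d = x − 150:
  plate: d = 0 mm → contributes +67 500 000 mm⁴
  hole 1: d = -50 mm → contributes −505 872 mm⁴
  hole 2: d = 50 mm → contributes −505 872 mm⁴
Total I = 66 488 256 mm⁴.

Iy ≈ 6.65 × 10⁷ mm⁴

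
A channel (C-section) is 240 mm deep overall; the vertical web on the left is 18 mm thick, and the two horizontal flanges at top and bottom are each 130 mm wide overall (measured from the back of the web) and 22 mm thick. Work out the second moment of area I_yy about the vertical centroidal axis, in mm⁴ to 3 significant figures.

I_yy ≈ 1.50 × 10⁷ mm⁴

Decompose the section into non-overlapping parts with the origin at the bottom-left of its bounding rectangle.
Web: 18 × 240, A = 4 320 mm², x = 9 mm, Ī = 116 640 mm⁴.
Top flange (beyond web): 112 × 22, A = 2 464 mm², x = 74 mm, Ī = 2 575 701 mm⁴.
Bottom flange (beyond web): 112 × 22, A = 2 464 mm², x = 74 mm, Ī = 2 575 701 mm⁴.
Centroid: x̄ = ΣA·x / ΣA = 43.637 mm.
Transfer each piece to the vertical centroidal axis using Ī + A·d² with d = x − 43.637:
  web: d = -34.637 mm → contributes +5 299 342 mm⁴
  top flange (beyond web): d = 30.363 mm → contributes +4 847 340 mm⁴
  bottom flange (beyond web): d = 30.363 mm → contributes +4 847 340 mm⁴
Total I = 14 994 022 mm⁴.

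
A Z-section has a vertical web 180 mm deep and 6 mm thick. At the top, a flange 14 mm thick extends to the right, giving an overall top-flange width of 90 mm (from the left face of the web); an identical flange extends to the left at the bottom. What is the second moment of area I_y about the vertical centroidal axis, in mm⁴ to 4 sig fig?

I_y ≈ 6.149 × 10⁶ mm⁴

Decompose the section into non-overlapping parts with the origin at the bottom-left of its bounding rectangle.
Web: 6 × 180, A = 1 080 mm², x = 87 mm, Ī = 3 240 mm⁴.
Top flange (beyond web): 84 × 14, A = 1 176 mm², x = 132 mm, Ī = 691 488 mm⁴.
Bottom flange (beyond web): 84 × 14, A = 1 176 mm², x = 42 mm, Ī = 691 488 mm⁴.
Centroid: x̄ = ΣA·x / ΣA = 87 mm.
Transfer each piece to the vertical centroidal axis using Ī + A·d² with d = x − 87:
  web: d = 0 mm → contributes +3 240 mm⁴
  top flange (beyond web): d = 45 mm → contributes +3 072 888 mm⁴
  bottom flange (beyond web): d = -45 mm → contributes +3 072 888 mm⁴
Total I = 6 149 016 mm⁴.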